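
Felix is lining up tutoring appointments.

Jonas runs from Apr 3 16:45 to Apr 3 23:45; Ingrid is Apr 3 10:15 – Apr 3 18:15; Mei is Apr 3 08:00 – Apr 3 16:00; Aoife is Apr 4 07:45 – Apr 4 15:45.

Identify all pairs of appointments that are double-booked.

Ingrid & Jonas, Ingrid & Mei

Sorted by start: Mei, Ingrid, Jonas, Aoife.
Ingrid starts before Mei ends → Mei and Ingrid overlap.
Jonas starts after Mei ends, so Mei has no further overlaps.
Jonas starts before Ingrid ends → Ingrid and Jonas overlap.
Aoife starts after Ingrid ends.
Aoife starts after Jonas ends.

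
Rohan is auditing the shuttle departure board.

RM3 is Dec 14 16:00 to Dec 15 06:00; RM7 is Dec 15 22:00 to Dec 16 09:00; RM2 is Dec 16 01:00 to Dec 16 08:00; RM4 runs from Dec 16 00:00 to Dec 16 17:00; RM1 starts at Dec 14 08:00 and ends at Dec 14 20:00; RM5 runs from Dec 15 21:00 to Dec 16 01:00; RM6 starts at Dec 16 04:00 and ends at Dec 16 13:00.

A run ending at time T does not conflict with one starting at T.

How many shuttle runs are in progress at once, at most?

4

Sweep the timeline, counting +1 at each start and −1 at each end (ends before starts at a tie):
Dec 14 08:00 start RM1 → 1
Dec 14 16:00 start RM3 → 2
Dec 14 20:00 end RM1 → 1
Dec 15 06:00 end RM3 → 0
Dec 15 21:00 start RM5 → 1
Dec 15 22:00 start RM7 → 2
Dec 16 00:00 start RM4 → 3
Dec 16 01:00 end RM5 → 2
Dec 16 01:00 start RM2 → 3
Dec 16 04:00 start RM6 → 4
Dec 16 08:00 end RM2 → 3
Dec 16 09:00 end RM7 → 2
Dec 16 13:00 end RM6 → 1
Dec 16 17:00 end RM4 → 0
Peak is 4, at Dec 16 04:00 (RM2, RM4, RM6, RM7).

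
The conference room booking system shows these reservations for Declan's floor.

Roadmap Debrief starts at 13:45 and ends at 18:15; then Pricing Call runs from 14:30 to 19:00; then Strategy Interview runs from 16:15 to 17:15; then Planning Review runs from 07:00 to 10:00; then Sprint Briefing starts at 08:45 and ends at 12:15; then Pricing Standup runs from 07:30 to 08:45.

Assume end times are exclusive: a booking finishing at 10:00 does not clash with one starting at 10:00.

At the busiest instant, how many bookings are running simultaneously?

3

Sort all start/end points and keep a running count:
07:00 start Planning Review → 1
07:30 start Pricing Standup → 2
08:45 end Pricing Standup → 1
08:45 start Sprint Briefing → 2
10:00 end Planning Review → 1
12:15 end Sprint Briefing → 0
13:45 start Roadmap Debrief → 1
14:30 start Pricing Call → 2
16:15 start Strategy Interview → 3
17:15 end Strategy Interview → 2
18:15 end Roadmap Debrief → 1
19:00 end Pricing Call → 0
Peak is 3, at 16:15 (Pricing Call, Roadmap Debrief, Strategy Interview).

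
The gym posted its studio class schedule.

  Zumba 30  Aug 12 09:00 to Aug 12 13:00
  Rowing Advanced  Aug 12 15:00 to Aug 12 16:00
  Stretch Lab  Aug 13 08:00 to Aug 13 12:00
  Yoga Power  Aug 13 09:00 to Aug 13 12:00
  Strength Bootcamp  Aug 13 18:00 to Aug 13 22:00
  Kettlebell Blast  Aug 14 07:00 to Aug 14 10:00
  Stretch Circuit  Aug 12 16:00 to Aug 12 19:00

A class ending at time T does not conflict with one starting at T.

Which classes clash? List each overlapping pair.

Stretch Lab & Yoga Power

Sorted by start: Zumba 30, Rowing Advanced, Stretch Circuit, Stretch Lab, Yoga Power, Strength Bootcamp, Kettlebell Blast.
Rowing Advanced starts after Zumba 30 ends, so Zumba 30 has no further overlaps.
Stretch Circuit starts exactly when Rowing Advanced ends (back-to-back, no overlap), so Rowing Advanced has no further overlaps.
Stretch Lab starts after Stretch Circuit ends, so Stretch Circuit has no further overlaps.
Yoga Power starts before Stretch Lab ends → Stretch Lab and Yoga Power overlap.
Strength Bootcamp starts after Stretch Lab ends, so Stretch Lab has no further overlaps.
Strength Bootcamp starts after Yoga Power ends, so Yoga Power has no further overlaps.
Kettlebell Blast starts after Strength Bootcamp ends.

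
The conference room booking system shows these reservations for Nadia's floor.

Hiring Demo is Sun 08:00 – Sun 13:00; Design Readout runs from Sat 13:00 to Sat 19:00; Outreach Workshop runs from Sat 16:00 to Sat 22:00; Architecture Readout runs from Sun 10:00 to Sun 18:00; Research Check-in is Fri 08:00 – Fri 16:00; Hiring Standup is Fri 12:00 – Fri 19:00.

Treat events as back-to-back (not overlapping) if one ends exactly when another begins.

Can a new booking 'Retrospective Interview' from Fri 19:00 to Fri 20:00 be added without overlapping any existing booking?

Research Check-in: ends Fri 16:00 at or before Retrospective Interview starts Fri 19:00 → clear.
Hiring Standup: ends Fri 19:00 at or before Retrospective Interview starts Fri 19:00 → clear.
Design Readout: starts Sat 13:00 at or after Retrospective Interview ends Fri 20:00 → clear.
Outreach Workshop: starts Sat 16:00 at or after Retrospective Interview ends Fri 20:00 → clear.
Hiring Demo: starts Sun 08:00 at or after Retrospective Interview ends Fri 20:00 → clear.
Architecture Readout: starts Sun 10:00 at or after Retrospective Interview ends Fri 20:00 → clear.

Yes — the slot is free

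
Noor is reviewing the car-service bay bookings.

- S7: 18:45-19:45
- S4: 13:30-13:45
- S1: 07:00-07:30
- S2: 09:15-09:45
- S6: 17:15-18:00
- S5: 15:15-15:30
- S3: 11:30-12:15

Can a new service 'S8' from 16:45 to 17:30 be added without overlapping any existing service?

S1: ends 07:30 at or before S8 starts 16:45 → clear.
S2: ends 09:45 at or before S8 starts 16:45 → clear.
S3: ends 12:15 at or before S8 starts 16:45 → clear.
S4: ends 13:45 at or before S8 starts 16:45 → clear.
S5: ends 15:30 at or before S8 starts 16:45 → clear.
S6: starts 17:15 before S8 ends 17:30, and ends 18:00 after S8 starts 16:45 → overlap.
S7: starts 18:45 at or after S8 ends 17:30 → clear.
S8 overlaps S6.

No — it overlaps S6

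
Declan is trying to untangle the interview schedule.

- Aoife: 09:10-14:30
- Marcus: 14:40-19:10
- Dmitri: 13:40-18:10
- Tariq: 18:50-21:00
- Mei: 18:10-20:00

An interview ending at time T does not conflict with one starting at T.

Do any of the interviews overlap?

Yes

Two intervals overlap when each starts before the other ends.
Sorted by start: Aoife, Dmitri, Marcus, Mei, Tariq.
Dmitri starts before Aoife ends → Aoife and Dmitri overlap.
That's a conflict, so the schedule is not conflict-free.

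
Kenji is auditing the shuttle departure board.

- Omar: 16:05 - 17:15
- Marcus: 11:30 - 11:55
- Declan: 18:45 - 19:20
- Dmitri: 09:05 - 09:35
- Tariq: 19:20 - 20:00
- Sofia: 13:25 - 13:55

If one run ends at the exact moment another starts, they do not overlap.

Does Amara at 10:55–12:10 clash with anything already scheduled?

Dmitri: ends 09:35 at or before Amara starts 10:55 → clear.
Marcus: starts 11:30 before Amara ends 12:10, and ends 11:55 after Amara starts 10:55 → overlap.
Sofia: starts 13:25 at or after Amara ends 12:10 → clear.
Omar: starts 16:05 at or after Amara ends 12:10 → clear.
Declan: starts 18:45 at or after Amara ends 12:10 → clear.
Tariq: starts 19:20 at or after Amara ends 12:10 → clear.
Amara overlaps Marcus.

Yes — it overlaps Marcus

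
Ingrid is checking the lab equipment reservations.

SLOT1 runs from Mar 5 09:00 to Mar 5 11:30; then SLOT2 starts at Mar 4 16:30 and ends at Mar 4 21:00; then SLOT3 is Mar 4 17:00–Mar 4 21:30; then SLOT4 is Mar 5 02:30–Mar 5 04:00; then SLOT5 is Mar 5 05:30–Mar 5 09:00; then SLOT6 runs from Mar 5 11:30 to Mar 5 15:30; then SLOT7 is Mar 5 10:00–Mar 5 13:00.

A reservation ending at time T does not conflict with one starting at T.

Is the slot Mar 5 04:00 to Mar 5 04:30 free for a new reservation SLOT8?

Yes — the slot is free

SLOT2: ends Mar 4 21:00 at or before SLOT8 starts Mar 5 04:00 → clear.
SLOT3: ends Mar 4 21:30 at or before SLOT8 starts Mar 5 04:00 → clear.
SLOT4: ends Mar 5 04:00 at or before SLOT8 starts Mar 5 04:00 → clear.
SLOT5: starts Mar 5 05:30 at or after SLOT8 ends Mar 5 04:30 → clear.
SLOT1: starts Mar 5 09:00 at or after SLOT8 ends Mar 5 04:30 → clear.
SLOT7: starts Mar 5 10:00 at or after SLOT8 ends Mar 5 04:30 → clear.
SLOT6: starts Mar 5 11:30 at or after SLOT8 ends Mar 5 04:30 → clear.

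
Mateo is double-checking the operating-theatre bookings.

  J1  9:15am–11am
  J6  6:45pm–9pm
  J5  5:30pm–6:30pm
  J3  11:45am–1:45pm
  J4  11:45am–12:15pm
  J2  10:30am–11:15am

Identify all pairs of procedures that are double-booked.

Sorted by start: J1, J2, J3, J4, J5, J6.
J2 starts before J1 ends → J1 and J2 overlap.
J3 starts after J1 ends — done with J1.
J3 starts after J2 ends — done with J2.
J4 starts before J3 ends → J3 and J4 overlap.
J5 starts after J3 ends — done with J3.
J5 starts after J4 ends — done with J4.
J6 starts after J5 ends.

J1 & J2, J3 & J4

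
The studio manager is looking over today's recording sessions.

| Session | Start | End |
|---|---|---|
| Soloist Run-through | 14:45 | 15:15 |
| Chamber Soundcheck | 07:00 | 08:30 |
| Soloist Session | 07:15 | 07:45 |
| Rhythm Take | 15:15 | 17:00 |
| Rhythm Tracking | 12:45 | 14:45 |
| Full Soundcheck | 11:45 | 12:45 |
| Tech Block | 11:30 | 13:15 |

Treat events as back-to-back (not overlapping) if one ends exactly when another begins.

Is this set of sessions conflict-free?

Sorted by start: Chamber Soundcheck, Soloist Session, Tech Block, Full Soundcheck, Rhythm Tracking, Soloist Run-through, Rhythm Take.
Soloist Session starts before Chamber Soundcheck ends → Chamber Soundcheck and Soloist Session overlap.
That's a conflict, so the schedule is not conflict-free.

No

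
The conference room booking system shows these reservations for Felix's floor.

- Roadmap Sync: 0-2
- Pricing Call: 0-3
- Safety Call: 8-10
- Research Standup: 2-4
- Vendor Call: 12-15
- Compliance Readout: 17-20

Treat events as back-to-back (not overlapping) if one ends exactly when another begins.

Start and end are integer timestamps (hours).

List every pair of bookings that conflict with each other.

Pricing Call & Research Standup, Pricing Call & Roadmap Sync

Sorted by start: Roadmap Sync, Pricing Call, Research Standup, Safety Call, Vendor Call, Compliance Readout.
Pricing Call starts before Roadmap Sync ends → Roadmap Sync and Pricing Call overlap.
Research Standup starts exactly when Roadmap Sync ends (back-to-back, no overlap), so nothing later overlaps Roadmap Sync either.
Research Standup starts before Pricing Call ends → Pricing Call and Research Standup overlap.
Safety Call starts after Pricing Call ends, so nothing later overlaps Pricing Call either.
Safety Call starts after Research Standup ends, so nothing later overlaps Research Standup either.
Vendor Call starts after Safety Call ends, so nothing later overlaps Safety Call either.
Compliance Readout starts after Vendor Call ends.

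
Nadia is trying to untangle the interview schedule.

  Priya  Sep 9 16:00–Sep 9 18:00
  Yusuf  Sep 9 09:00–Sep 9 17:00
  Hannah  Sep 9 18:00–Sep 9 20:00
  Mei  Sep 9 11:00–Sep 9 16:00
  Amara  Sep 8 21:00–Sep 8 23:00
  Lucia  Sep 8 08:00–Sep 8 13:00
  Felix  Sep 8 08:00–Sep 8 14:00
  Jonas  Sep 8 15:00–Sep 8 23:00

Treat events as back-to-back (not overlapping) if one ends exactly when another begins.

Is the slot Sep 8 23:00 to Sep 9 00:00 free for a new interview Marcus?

Lucia: ends Sep 8 13:00 at or before Marcus starts Sep 8 23:00 → clear.
Felix: ends Sep 8 14:00 at or before Marcus starts Sep 8 23:00 → clear.
Jonas: ends Sep 8 23:00 at or before Marcus starts Sep 8 23:00 → clear.
Amara: ends Sep 8 23:00 at or before Marcus starts Sep 8 23:00 → clear.
Yusuf: starts Sep 9 09:00 at or after Marcus ends Sep 9 00:00 → clear.
Mei: starts Sep 9 11:00 at or after Marcus ends Sep 9 00:00 → clear.
Priya: starts Sep 9 16:00 at or after Marcus ends Sep 9 00:00 → clear.
Hannah: starts Sep 9 18:00 at or after Marcus ends Sep 9 00:00 → clear.

Yes — the slot is free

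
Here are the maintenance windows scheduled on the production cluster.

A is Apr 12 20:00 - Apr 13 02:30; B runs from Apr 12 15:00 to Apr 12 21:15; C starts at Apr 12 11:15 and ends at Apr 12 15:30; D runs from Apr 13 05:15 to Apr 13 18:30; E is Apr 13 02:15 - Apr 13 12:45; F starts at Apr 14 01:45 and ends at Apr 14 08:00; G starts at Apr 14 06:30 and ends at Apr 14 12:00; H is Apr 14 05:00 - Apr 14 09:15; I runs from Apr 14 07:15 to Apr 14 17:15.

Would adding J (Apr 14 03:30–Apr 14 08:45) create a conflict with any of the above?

C: ends Apr 12 15:30 at or before J starts Apr 14 03:30 → clear.
B: ends Apr 12 21:15 at or before J starts Apr 14 03:30 → clear.
A: ends Apr 13 02:30 at or before J starts Apr 14 03:30 → clear.
E: ends Apr 13 12:45 at or before J starts Apr 14 03:30 → clear.
D: ends Apr 13 18:30 at or before J starts Apr 14 03:30 → clear.
F: starts Apr 14 01:45 before J ends Apr 14 08:45, and ends Apr 14 08:00 after J starts Apr 14 03:30 → overlap.
H: starts Apr 14 05:00 before J ends Apr 14 08:45, and ends Apr 14 09:15 after J starts Apr 14 03:30 → overlap.
G: starts Apr 14 06:30 before J ends Apr 14 08:45, and ends Apr 14 12:00 after J starts Apr 14 03:30 → overlap.
I: starts Apr 14 07:15 before J ends Apr 14 08:45, and ends Apr 14 17:15 after J starts Apr 14 03:30 → overlap.
J overlaps F, G, H, I.

Yes — it overlaps F, G, H, I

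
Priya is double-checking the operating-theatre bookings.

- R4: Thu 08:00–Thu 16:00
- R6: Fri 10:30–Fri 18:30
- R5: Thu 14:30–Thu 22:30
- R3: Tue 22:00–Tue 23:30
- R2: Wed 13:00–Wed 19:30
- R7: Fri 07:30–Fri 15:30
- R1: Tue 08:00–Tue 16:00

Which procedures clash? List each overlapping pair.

Sorted by start: R1, R3, R2, R4, R5, R7, R6.
R3 starts after R1 ends; R1 is clear from here.
R2 starts after R3 ends; R3 is clear from here.
R4 starts after R2 ends; R2 is clear from here.
R5 starts before R4 ends → R4 and R5 overlap.
R7 starts after R4 ends; R4 is clear from here.
R7 starts after R5 ends; R5 is clear from here.
R6 starts before R7 ends → R7 and R6 overlap.

R4 & R5, R6 & R7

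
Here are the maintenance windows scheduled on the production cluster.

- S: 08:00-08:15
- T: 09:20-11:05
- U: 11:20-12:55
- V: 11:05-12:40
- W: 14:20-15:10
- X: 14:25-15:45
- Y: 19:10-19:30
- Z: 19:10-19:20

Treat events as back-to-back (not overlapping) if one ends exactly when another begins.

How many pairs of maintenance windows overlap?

3

Sorted by start: S, T, V, U, W, X, Y, Z.
T starts after S ends, so S has no further overlaps.
V starts exactly when T ends (back-to-back, no overlap), so T has no further overlaps.
U starts before V ends → V and U overlap.
W starts after V ends, so V has no further overlaps.
W starts after U ends, so U has no further overlaps.
X starts before W ends → W and X overlap.
Y starts after W ends, so W has no further overlaps.
Y starts after X ends, so X has no further overlaps.
Z starts before Y ends → Y and Z overlap.
Overlapping pairs: U & V, W & X, Y & Z — 3 in total.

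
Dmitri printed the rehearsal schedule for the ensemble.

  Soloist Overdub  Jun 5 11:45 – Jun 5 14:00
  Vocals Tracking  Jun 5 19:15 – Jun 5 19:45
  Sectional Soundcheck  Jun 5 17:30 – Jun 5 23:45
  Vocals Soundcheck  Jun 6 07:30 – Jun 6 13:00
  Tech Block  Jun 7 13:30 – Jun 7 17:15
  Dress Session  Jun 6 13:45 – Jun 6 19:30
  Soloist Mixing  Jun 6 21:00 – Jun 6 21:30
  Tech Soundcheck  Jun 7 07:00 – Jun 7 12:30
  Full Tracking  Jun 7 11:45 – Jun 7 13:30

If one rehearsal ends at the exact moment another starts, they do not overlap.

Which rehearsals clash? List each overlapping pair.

Sorted by start: Soloist Overdub, Sectional Soundcheck, Vocals Tracking, Vocals Soundcheck, Dress Session, Soloist Mixing, Tech Soundcheck, Full Tracking, Tech Block.
Sectional Soundcheck starts after Soloist Overdub ends, so nothing later overlaps Soloist Overdub either.
Vocals Tracking starts before Sectional Soundcheck ends → Sectional Soundcheck and Vocals Tracking overlap.
Vocals Soundcheck starts after Sectional Soundcheck ends, so nothing later overlaps Sectional Soundcheck either.
Vocals Soundcheck starts after Vocals Tracking ends, so nothing later overlaps Vocals Tracking either.
Dress Session starts after Vocals Soundcheck ends, so nothing later overlaps Vocals Soundcheck either.
Soloist Mixing starts after Dress Session ends, so nothing later overlaps Dress Session either.
Tech Soundcheck starts after Soloist Mixing ends, so nothing later overlaps Soloist Mixing either.
Full Tracking starts before Tech Soundcheck ends → Tech Soundcheck and Full Tracking overlap.
Tech Block starts after Tech Soundcheck ends.
Tech Block starts exactly when Full Tracking ends (back-to-back, no overlap).

Full Tracking & Tech Soundcheck, Sectional Soundcheck & Vocals Tracking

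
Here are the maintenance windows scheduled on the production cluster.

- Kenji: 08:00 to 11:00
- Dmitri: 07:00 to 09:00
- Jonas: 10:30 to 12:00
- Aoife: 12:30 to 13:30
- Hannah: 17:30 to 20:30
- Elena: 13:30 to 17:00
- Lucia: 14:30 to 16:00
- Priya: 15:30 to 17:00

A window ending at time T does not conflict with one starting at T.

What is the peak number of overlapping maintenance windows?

3

Sort all start/end points and keep a running count:
07:00 start Dmitri → 1
08:00 start Kenji → 2
09:00 end Dmitri → 1
10:30 start Jonas → 2
11:00 end Kenji → 1
12:00 end Jonas → 0
12:30 start Aoife → 1
13:30 end Aoife → 0
13:30 start Elena → 1
14:30 start Lucia → 2
15:30 start Priya → 3
16:00 end Lucia → 2
17:00 end Elena → 1
17:00 end Priya → 0
17:30 start Hannah → 1
20:30 end Hannah → 0
Peak is 3, at 15:30 (Elena, Lucia, Priya).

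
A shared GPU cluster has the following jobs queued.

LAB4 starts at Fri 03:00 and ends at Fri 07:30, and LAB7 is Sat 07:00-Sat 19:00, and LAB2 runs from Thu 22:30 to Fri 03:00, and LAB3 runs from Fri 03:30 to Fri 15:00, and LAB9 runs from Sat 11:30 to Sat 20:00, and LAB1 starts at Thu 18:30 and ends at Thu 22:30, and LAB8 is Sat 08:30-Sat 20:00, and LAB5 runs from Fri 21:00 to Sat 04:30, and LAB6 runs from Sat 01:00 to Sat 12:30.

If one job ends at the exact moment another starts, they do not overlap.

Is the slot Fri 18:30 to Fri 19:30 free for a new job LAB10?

LAB1: ends Thu 22:30 at or before LAB10 starts Fri 18:30 → clear.
LAB2: ends Fri 03:00 at or before LAB10 starts Fri 18:30 → clear.
LAB4: ends Fri 07:30 at or before LAB10 starts Fri 18:30 → clear.
LAB3: ends Fri 15:00 at or before LAB10 starts Fri 18:30 → clear.
LAB5: starts Fri 21:00 at or after LAB10 ends Fri 19:30 → clear.
LAB6: starts Sat 01:00 at or after LAB10 ends Fri 19:30 → clear.
LAB7: starts Sat 07:00 at or after LAB10 ends Fri 19:30 → clear.
LAB8: starts Sat 08:30 at or after LAB10 ends Fri 19:30 → clear.
LAB9: starts Sat 11:30 at or after LAB10 ends Fri 19:30 → clear.

Yes — the slot is free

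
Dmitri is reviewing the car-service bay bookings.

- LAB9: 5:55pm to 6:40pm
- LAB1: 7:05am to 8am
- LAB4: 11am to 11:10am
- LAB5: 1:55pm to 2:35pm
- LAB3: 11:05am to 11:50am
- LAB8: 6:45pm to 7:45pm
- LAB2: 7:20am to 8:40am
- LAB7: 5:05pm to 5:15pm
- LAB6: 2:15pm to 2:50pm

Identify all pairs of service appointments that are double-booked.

Sorted by start: LAB1, LAB2, LAB4, LAB3, LAB5, LAB6, LAB7, LAB9, LAB8.
LAB2 starts before LAB1 ends → LAB1 and LAB2 overlap.
LAB4 starts after LAB1 ends; LAB1 is clear from here.
LAB4 starts after LAB2 ends; LAB2 is clear from here.
LAB3 starts before LAB4 ends → LAB4 and LAB3 overlap.
LAB5 starts after LAB4 ends; LAB4 is clear from here.
LAB5 starts after LAB3 ends; LAB3 is clear from here.
LAB6 starts before LAB5 ends → LAB5 and LAB6 overlap.
LAB7 starts after LAB5 ends; LAB5 is clear from here.
LAB7 starts after LAB6 ends; LAB6 is clear from here.
LAB9 starts after LAB7 ends; LAB7 is clear from here.
LAB8 starts after LAB9 ends.

LAB1 & LAB2, LAB3 & LAB4, LAB5 & LAB6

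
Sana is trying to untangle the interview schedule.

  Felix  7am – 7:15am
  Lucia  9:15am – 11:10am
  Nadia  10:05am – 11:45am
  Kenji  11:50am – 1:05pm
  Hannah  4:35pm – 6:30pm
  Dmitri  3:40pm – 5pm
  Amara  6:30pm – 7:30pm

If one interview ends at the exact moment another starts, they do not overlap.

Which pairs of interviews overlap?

Dmitri & Hannah, Lucia & Nadia

Check each pair: they overlap iff neither finishes before the other starts.
Sorted by start: Felix, Lucia, Nadia, Kenji, Dmitri, Hannah, Amara.
Lucia starts after Felix ends — done with Felix.
Nadia starts before Lucia ends → Lucia and Nadia overlap.
Kenji starts after Lucia ends — done with Lucia.
Kenji starts after Nadia ends — done with Nadia.
Dmitri starts after Kenji ends — done with Kenji.
Hannah starts before Dmitri ends → Dmitri and Hannah overlap.
Amara starts after Dmitri ends.
Amara starts exactly when Hannah ends (back-to-back, no overlap).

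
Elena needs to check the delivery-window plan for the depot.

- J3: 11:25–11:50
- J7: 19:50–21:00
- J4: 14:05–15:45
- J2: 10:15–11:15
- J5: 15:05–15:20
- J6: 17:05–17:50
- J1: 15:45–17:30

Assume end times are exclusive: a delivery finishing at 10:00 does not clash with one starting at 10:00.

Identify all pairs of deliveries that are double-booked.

J1 & J6, J4 & J5

Check each pair: they overlap iff neither finishes before the other starts.
Sorted by start: J2, J3, J4, J5, J1, J6, J7.
J3 starts after J2 ends — done with J2.
J4 starts after J3 ends — done with J3.
J5 starts before J4 ends → J4 and J5 overlap.
J1 starts exactly when J4 ends (back-to-back, no overlap) — done with J4.
J1 starts after J5 ends — done with J5.
J6 starts before J1 ends → J1 and J6 overlap.
J7 starts after J1 ends.
J7 starts after J6 ends.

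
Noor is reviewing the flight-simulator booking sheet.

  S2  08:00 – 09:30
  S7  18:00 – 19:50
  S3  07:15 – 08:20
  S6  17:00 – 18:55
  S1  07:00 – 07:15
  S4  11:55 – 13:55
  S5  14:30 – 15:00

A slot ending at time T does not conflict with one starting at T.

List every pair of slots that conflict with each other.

S2 & S3, S6 & S7

Sorted by start: S1, S3, S2, S4, S5, S6, S7.
S3 starts exactly when S1 ends (back-to-back, no overlap); S1 is clear from here.
S2 starts before S3 ends → S3 and S2 overlap.
S4 starts after S3 ends; S3 is clear from here.
S4 starts after S2 ends; S2 is clear from here.
S5 starts after S4 ends; S4 is clear from here.
S6 starts after S5 ends; S5 is clear from here.
S7 starts before S6 ends → S6 and S7 overlap.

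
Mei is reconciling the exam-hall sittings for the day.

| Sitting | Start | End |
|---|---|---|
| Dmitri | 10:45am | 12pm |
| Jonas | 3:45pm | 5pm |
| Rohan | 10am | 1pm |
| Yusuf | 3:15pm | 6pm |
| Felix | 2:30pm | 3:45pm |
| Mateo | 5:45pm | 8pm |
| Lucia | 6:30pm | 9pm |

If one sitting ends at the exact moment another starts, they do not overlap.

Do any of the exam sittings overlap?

Yes

Sorted by start: Rohan, Dmitri, Felix, Yusuf, Jonas, Mateo, Lucia.
Dmitri starts before Rohan ends → Rohan and Dmitri overlap.
That's a conflict, so the schedule is not conflict-free.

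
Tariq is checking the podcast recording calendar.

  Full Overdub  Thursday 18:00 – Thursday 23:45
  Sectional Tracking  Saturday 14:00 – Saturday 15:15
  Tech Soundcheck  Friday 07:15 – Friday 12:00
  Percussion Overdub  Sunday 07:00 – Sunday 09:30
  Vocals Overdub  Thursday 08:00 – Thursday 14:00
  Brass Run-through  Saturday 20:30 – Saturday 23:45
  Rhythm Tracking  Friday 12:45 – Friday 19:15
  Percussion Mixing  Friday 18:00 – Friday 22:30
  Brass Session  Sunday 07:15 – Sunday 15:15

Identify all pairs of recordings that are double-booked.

Sorted by start: Vocals Overdub, Full Overdub, Tech Soundcheck, Rhythm Tracking, Percussion Mixing, Sectional Tracking, Brass Run-through, Percussion Overdub, Brass Session.
Full Overdub starts after Vocals Overdub ends; Vocals Overdub is clear from here.
Tech Soundcheck starts after Full Overdub ends; Full Overdub is clear from here.
Rhythm Tracking starts after Tech Soundcheck ends; Tech Soundcheck is clear from here.
Percussion Mixing starts before Rhythm Tracking ends → Rhythm Tracking and Percussion Mixing overlap.
Sectional Tracking starts after Rhythm Tracking ends; Rhythm Tracking is clear from here.
Sectional Tracking starts after Percussion Mixing ends; Percussion Mixing is clear from here.
Brass Run-through starts after Sectional Tracking ends; Sectional Tracking is clear from here.
Percussion Overdub starts after Brass Run-through ends; Brass Run-through is clear from here.
Brass Session starts before Percussion Overdub ends → Percussion Overdub and Brass Session overlap.

Brass Session & Percussion Overdub, Percussion Mixing & Rhythm Tracking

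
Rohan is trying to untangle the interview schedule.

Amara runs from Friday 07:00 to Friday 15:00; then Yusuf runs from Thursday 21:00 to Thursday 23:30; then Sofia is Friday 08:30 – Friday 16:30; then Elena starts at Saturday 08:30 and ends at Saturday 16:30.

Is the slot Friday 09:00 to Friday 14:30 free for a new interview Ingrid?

Yusuf: ends Thursday 23:30 at or before Ingrid starts Friday 09:00 → clear.
Amara: starts Friday 07:00 before Ingrid ends Friday 14:30, and ends Friday 15:00 after Ingrid starts Friday 09:00 → overlap.
Sofia: starts Friday 08:30 before Ingrid ends Friday 14:30, and ends Friday 16:30 after Ingrid starts Friday 09:00 → overlap.
Elena: starts Saturday 08:30 at or after Ingrid ends Friday 14:30 → clear.
Ingrid overlaps Amara, Sofia.

No — it overlaps Amara, Sofia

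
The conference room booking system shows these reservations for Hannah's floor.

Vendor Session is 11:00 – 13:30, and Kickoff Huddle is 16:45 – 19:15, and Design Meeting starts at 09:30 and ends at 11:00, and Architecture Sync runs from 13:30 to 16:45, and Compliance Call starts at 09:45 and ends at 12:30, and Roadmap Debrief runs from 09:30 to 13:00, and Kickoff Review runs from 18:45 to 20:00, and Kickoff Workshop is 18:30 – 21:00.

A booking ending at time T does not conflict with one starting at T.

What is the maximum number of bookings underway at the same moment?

Sweep the timeline, counting +1 at each start and −1 at each end (ends before starts at a tie):
09:30 start Design Meeting → 1
09:30 start Roadmap Debrief → 2
09:45 start Compliance Call → 3
11:00 end Design Meeting → 2
11:00 start Vendor Session → 3
12:30 end Compliance Call → 2
13:00 end Roadmap Debrief → 1
13:30 end Vendor Session → 0
13:30 start Architecture Sync → 1
16:45 end Architecture Sync → 0
16:45 start Kickoff Huddle → 1
18:30 start Kickoff Workshop → 2
18:45 start Kickoff Review → 3
19:15 end Kickoff Huddle → 2
20:00 end Kickoff Review → 1
21:00 end Kickoff Workshop → 0
Peak is 3, at 09:45 (Compliance Call, Design Meeting, Roadmap Debrief).

3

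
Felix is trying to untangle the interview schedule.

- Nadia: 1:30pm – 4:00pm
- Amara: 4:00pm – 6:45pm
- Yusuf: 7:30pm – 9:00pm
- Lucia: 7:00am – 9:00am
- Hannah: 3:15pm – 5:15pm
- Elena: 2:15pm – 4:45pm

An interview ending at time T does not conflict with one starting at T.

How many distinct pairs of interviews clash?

5

Sorted by start: Lucia, Nadia, Elena, Hannah, Amara, Yusuf.
Nadia starts after Lucia ends, so nothing later overlaps Lucia either.
Elena starts before Nadia ends → Nadia and Elena overlap.
Hannah starts before Nadia ends → Nadia and Hannah overlap.
Amara starts exactly when Nadia ends (back-to-back, no overlap), so nothing later overlaps Nadia either.
Hannah starts before Elena ends → Elena and Hannah overlap.
Amara starts before Elena ends → Elena and Amara overlap.
Yusuf starts after Elena ends.
Amara starts before Hannah ends → Hannah and Amara overlap.
Yusuf starts after Hannah ends.
Yusuf starts after Amara ends.
Overlapping pairs: Amara & Elena, Amara & Hannah, Elena & Hannah, Elena & Nadia, Hannah & Nadia — 5 in total.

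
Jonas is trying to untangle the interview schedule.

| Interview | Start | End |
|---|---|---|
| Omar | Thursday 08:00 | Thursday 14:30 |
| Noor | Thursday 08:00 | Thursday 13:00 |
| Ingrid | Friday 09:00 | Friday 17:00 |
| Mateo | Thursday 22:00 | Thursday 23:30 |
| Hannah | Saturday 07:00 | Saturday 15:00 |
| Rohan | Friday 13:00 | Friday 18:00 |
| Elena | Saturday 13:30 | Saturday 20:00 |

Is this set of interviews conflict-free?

Sorted by start: Omar, Noor, Mateo, Ingrid, Rohan, Hannah, Elena.
Noor starts before Omar ends → Omar and Noor overlap.
That's a conflict, so the schedule is not conflict-free.

No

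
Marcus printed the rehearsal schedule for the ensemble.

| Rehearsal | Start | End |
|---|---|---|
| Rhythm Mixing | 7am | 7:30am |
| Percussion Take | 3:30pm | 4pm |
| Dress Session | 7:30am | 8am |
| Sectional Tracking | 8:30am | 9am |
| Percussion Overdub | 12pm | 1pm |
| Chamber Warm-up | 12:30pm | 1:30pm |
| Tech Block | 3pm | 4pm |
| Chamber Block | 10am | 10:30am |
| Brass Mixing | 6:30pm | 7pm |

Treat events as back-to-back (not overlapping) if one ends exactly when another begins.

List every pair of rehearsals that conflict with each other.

Chamber Warm-up & Percussion Overdub, Percussion Take & Tech Block

Sorted by start: Rhythm Mixing, Dress Session, Sectional Tracking, Chamber Block, Percussion Overdub, Chamber Warm-up, Tech Block, Percussion Take, Brass Mixing.
Dress Session starts exactly when Rhythm Mixing ends (back-to-back, no overlap), so nothing later overlaps Rhythm Mixing either.
Sectional Tracking starts after Dress Session ends, so nothing later overlaps Dress Session either.
Chamber Block starts after Sectional Tracking ends, so nothing later overlaps Sectional Tracking either.
Percussion Overdub starts after Chamber Block ends, so nothing later overlaps Chamber Block either.
Chamber Warm-up starts before Percussion Overdub ends → Percussion Overdub and Chamber Warm-up overlap.
Tech Block starts after Percussion Overdub ends, so nothing later overlaps Percussion Overdub either.
Tech Block starts after Chamber Warm-up ends, so nothing later overlaps Chamber Warm-up either.
Percussion Take starts before Tech Block ends → Tech Block and Percussion Take overlap.
Brass Mixing starts after Tech Block ends.
Brass Mixing starts after Percussion Take ends.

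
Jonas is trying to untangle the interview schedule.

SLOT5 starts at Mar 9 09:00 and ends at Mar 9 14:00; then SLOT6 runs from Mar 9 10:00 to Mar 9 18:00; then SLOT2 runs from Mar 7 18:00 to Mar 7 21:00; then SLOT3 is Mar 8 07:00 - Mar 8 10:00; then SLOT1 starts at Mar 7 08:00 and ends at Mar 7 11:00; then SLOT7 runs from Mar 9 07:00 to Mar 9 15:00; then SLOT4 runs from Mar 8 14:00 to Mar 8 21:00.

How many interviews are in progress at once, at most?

Sweep the timeline, counting +1 at each start and −1 at each end (ends before starts at a tie):
Mar 7 08:00 start SLOT1 → 1
Mar 7 11:00 end SLOT1 → 0
Mar 7 18:00 start SLOT2 → 1
Mar 7 21:00 end SLOT2 → 0
Mar 8 07:00 start SLOT3 → 1
Mar 8 10:00 end SLOT3 → 0
Mar 8 14:00 start SLOT4 → 1
Mar 8 21:00 end SLOT4 → 0
Mar 9 07:00 start SLOT7 → 1
Mar 9 09:00 start SLOT5 → 2
Mar 9 10:00 start SLOT6 → 3
Mar 9 14:00 end SLOT5 → 2
Mar 9 15:00 end SLOT7 → 1
Mar 9 18:00 end SLOT6 → 0
Peak is 3, at Mar 9 10:00 (SLOT5, SLOT6, SLOT7).

3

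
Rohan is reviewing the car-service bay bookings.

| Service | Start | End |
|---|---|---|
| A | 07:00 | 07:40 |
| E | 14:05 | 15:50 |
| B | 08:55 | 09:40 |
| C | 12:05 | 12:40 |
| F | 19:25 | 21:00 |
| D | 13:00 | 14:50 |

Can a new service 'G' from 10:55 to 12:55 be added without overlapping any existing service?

A: ends 07:40 at or before G starts 10:55 → clear.
B: ends 09:40 at or before G starts 10:55 → clear.
C: starts 12:05 before G ends 12:55, and ends 12:40 after G starts 10:55 → overlap.
D: starts 13:00 at or after G ends 12:55 → clear.
E: starts 14:05 at or after G ends 12:55 → clear.
F: starts 19:25 at or after G ends 12:55 → clear.
G overlaps C.

No — it overlaps C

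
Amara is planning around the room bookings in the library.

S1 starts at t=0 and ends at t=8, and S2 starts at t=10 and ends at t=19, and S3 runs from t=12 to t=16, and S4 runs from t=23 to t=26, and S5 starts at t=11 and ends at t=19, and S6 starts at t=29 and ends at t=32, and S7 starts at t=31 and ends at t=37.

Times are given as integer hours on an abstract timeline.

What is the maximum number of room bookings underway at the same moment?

Walk through starts and ends in time order (an end at T is processed before a start at T):
t=0 start S1 → 1
t=8 end S1 → 0
t=10 start S2 → 1
t=11 start S5 → 2
t=12 start S3 → 3
t=16 end S3 → 2
t=19 end S2 → 1
t=19 end S5 → 0
t=23 start S4 → 1
t=26 end S4 → 0
t=29 start S6 → 1
t=31 start S7 → 2
t=32 end S6 → 1
t=37 end S7 → 0
Peak is 3, at t=12 (S2, S3, S5).

3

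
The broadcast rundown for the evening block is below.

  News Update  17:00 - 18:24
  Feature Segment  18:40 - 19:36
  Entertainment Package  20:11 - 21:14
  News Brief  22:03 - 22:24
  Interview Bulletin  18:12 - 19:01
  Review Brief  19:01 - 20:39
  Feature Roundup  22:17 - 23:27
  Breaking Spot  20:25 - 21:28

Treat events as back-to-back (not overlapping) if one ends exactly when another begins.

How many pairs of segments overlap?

Sorted by start: News Update, Interview Bulletin, Feature Segment, Review Brief, Entertainment Package, Breaking Spot, News Brief, Feature Roundup.
Interview Bulletin starts before News Update ends → News Update and Interview Bulletin overlap.
Feature Segment starts after News Update ends, so nothing later overlaps News Update either.
Feature Segment starts before Interview Bulletin ends → Interview Bulletin and Feature Segment overlap.
Review Brief starts exactly when Interview Bulletin ends (back-to-back, no overlap), so nothing later overlaps Interview Bulletin either.
Review Brief starts before Feature Segment ends → Feature Segment and Review Brief overlap.
Entertainment Package starts after Feature Segment ends, so nothing later overlaps Feature Segment either.
Entertainment Package starts before Review Brief ends → Review Brief and Entertainment Package overlap.
Breaking Spot starts before Review Brief ends → Review Brief and Breaking Spot overlap.
News Brief starts after Review Brief ends, so nothing later overlaps Review Brief either.
Breaking Spot starts before Entertainment Package ends → Entertainment Package and Breaking Spot overlap.
News Brief starts after Entertainment Package ends, so nothing later overlaps Entertainment Package either.
News Brief starts after Breaking Spot ends, so nothing later overlaps Breaking Spot either.
Feature Roundup starts before News Brief ends → News Brief and Feature Roundup overlap.
Overlapping pairs: Breaking Spot & Entertainment Package, Breaking Spot & Review Brief, Entertainment Package & Review Brief, Feature Roundup & News Brief, Feature Segment & Interview Bulletin, Feature Segment & Review Brief, Interview Bulletin & News Update — 7 in total.

7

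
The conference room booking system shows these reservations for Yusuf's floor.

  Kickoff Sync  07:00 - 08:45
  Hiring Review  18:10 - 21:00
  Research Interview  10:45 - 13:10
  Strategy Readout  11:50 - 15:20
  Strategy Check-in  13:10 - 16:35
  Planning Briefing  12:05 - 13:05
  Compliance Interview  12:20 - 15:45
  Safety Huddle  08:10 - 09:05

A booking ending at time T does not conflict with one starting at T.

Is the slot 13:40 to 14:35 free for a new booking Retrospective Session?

No — it overlaps Compliance Interview, Strategy Check-in, Strategy Readout

Kickoff Sync: ends 08:45 at or before Retrospective Session starts 13:40 → clear.
Safety Huddle: ends 09:05 at or before Retrospective Session starts 13:40 → clear.
Research Interview: ends 13:10 at or before Retrospective Session starts 13:40 → clear.
Strategy Readout: starts 11:50 before Retrospective Session ends 14:35, and ends 15:20 after Retrospective Session starts 13:40 → overlap.
Planning Briefing: ends 13:05 at or before Retrospective Session starts 13:40 → clear.
Compliance Interview: starts 12:20 before Retrospective Session ends 14:35, and ends 15:45 after Retrospective Session starts 13:40 → overlap.
Strategy Check-in: starts 13:10 before Retrospective Session ends 14:35, and ends 16:35 after Retrospective Session starts 13:40 → overlap.
Hiring Review: starts 18:10 at or after Retrospective Session ends 14:35 → clear.
Retrospective Session overlaps Strategy Readout, Compliance Interview, Strategy Check-in.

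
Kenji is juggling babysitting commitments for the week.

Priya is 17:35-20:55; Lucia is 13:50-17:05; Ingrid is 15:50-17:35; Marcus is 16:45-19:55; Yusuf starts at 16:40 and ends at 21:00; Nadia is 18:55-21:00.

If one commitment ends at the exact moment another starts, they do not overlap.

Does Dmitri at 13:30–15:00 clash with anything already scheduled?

Yes — it overlaps Lucia

Lucia: starts 13:50 before Dmitri ends 15:00, and ends 17:05 after Dmitri starts 13:30 → overlap.
Ingrid: starts 15:50 at or after Dmitri ends 15:00 → clear.
Yusuf: starts 16:40 at or after Dmitri ends 15:00 → clear.
Marcus: starts 16:45 at or after Dmitri ends 15:00 → clear.
Priya: starts 17:35 at or after Dmitri ends 15:00 → clear.
Nadia: starts 18:55 at or after Dmitri ends 15:00 → clear.
Dmitri overlaps Lucia.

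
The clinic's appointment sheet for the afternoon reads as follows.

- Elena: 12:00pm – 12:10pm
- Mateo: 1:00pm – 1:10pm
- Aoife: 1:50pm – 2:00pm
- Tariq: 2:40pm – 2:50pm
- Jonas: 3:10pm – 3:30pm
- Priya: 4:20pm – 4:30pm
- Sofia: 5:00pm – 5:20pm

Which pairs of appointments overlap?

no overlapping pairs

Sorted by start: Elena, Mateo, Aoife, Tariq, Jonas, Priya, Sofia.
Mateo starts after Elena ends — done with Elena.
Aoife starts after Mateo ends — done with Mateo.
Tariq starts after Aoife ends — done with Aoife.
Jonas starts after Tariq ends — done with Tariq.
Priya starts after Jonas ends — done with Jonas.
Sofia starts after Priya ends.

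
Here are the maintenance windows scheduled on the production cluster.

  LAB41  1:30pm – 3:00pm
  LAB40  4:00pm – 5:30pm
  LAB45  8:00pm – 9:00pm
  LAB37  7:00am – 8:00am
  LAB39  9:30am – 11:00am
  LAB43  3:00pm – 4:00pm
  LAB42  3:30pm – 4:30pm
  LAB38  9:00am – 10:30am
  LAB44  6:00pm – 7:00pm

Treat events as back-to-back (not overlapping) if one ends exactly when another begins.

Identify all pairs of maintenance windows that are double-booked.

Two intervals overlap when each starts before the other ends.
Sorted by start: LAB37, LAB38, LAB39, LAB41, LAB43, LAB42, LAB40, LAB44, LAB45.
LAB38 starts after LAB37 ends — done with LAB37.
LAB39 starts before LAB38 ends → LAB38 and LAB39 overlap.
LAB41 starts after LAB38 ends — done with LAB38.
LAB41 starts after LAB39 ends — done with LAB39.
LAB43 starts exactly when LAB41 ends (back-to-back, no overlap) — done with LAB41.
LAB42 starts before LAB43 ends → LAB43 and LAB42 overlap.
LAB40 starts exactly when LAB43 ends (back-to-back, no overlap) — done with LAB43.
LAB40 starts before LAB42 ends → LAB42 and LAB40 overlap.
LAB44 starts after LAB42 ends — done with LAB42.
LAB44 starts after LAB40 ends — done with LAB40.
LAB45 starts after LAB44 ends.

LAB38 & LAB39, LAB40 & LAB42, LAB42 & LAB43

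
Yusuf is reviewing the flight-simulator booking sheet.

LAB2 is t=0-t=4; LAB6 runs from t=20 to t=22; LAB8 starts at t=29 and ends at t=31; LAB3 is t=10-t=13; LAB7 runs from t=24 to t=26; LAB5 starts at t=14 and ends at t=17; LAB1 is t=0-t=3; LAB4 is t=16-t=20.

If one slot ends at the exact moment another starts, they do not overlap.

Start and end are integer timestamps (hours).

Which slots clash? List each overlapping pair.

LAB1 & LAB2, LAB4 & LAB5

Check each pair: they overlap iff neither finishes before the other starts.
Sorted by start: LAB1, LAB2, LAB3, LAB5, LAB4, LAB6, LAB7, LAB8.
LAB2 starts before LAB1 ends → LAB1 and LAB2 overlap.
LAB3 starts after LAB1 ends — done with LAB1.
LAB3 starts after LAB2 ends — done with LAB2.
LAB5 starts after LAB3 ends — done with LAB3.
LAB4 starts before LAB5 ends → LAB5 and LAB4 overlap.
LAB6 starts after LAB5 ends — done with LAB5.
LAB6 starts exactly when LAB4 ends (back-to-back, no overlap) — done with LAB4.
LAB7 starts after LAB6 ends — done with LAB6.
LAB8 starts after LAB7 ends.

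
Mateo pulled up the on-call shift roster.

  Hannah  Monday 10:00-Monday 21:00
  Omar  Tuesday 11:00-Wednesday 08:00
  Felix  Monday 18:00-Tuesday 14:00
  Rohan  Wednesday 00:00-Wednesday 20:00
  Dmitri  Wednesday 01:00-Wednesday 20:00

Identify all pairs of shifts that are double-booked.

Sorted by start: Hannah, Felix, Omar, Rohan, Dmitri.
Felix starts before Hannah ends → Hannah and Felix overlap.
Omar starts after Hannah ends; Hannah is clear from here.
Omar starts before Felix ends → Felix and Omar overlap.
Rohan starts after Felix ends; Felix is clear from here.
Rohan starts before Omar ends → Omar and Rohan overlap.
Dmitri starts before Omar ends → Omar and Dmitri overlap.
Dmitri starts before Rohan ends → Rohan and Dmitri overlap.

Dmitri & Omar, Dmitri & Rohan, Felix & Hannah, Felix & Omar, Omar & Rohan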